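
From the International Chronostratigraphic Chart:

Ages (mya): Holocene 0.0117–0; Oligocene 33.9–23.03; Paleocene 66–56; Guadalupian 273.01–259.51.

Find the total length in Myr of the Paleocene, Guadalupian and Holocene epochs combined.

23.5117 million years

Duration is start − end for each: (66 − 56) + (273.01 − 259.51) + (0.0117 − 0).
That is 10 + 13.5 + 0.0117, which totals 23.5117 million years.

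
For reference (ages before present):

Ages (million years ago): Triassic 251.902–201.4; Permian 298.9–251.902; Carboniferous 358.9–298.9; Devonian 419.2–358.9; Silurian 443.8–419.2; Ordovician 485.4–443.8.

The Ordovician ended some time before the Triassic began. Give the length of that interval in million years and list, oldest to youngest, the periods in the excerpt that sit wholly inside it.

The Ordovician closes at 443.8 Ma and the Triassic opens at 251.902 Ma, so the interval is 443.8 − 251.902 = 191.898 Myr.
A period fits inside if it starts at or after 443.8 Ma and ends at or before 251.902 Ma; oldest first that gives Silurian, Devonian, Carboniferous, Permian.

191.898 million years; Silurian, Devonian, Carboniferous, Permian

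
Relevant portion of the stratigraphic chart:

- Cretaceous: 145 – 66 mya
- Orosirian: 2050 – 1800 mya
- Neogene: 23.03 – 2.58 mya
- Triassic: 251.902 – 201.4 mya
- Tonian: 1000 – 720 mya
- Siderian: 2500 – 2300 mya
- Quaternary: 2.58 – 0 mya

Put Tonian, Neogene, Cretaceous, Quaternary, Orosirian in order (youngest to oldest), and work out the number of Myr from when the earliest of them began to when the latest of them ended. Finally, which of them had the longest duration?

From the excerpt: Tonian 1000–720; Neogene 23.03–2.58; Cretaceous 145–66; Quaternary 2.58–0; Orosirian 2050–1800 (Ma).
Larger Ma is earlier, so the oldest is Orosirian and the youngest is Quaternary; youngest to oldest: Quaternary, Neogene, Cretaceous, Tonian, Orosirian.
Oldest start 2050 minus youngest end 0 gives 2050 Myr overall.
Individual lengths (start − end): Cretaceous 79; Orosirian 250; Neogene 20.45; Quaternary 2.58; Tonian 280. The largest is Tonian at 280 Myr.

Quaternary → Neogene → Cretaceous → Tonian → Orosirian; total span 2050 Myr; longest is Tonian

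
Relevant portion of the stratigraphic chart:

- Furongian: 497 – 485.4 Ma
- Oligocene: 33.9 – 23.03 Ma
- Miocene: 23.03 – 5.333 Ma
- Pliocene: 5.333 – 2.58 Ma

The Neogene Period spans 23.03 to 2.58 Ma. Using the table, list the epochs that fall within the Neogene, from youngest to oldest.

Pliocene, Miocene

Epochs with both bounds inside 23.03–2.58 Ma: Pliocene (5.333–2.58), Miocene (23.03–5.333).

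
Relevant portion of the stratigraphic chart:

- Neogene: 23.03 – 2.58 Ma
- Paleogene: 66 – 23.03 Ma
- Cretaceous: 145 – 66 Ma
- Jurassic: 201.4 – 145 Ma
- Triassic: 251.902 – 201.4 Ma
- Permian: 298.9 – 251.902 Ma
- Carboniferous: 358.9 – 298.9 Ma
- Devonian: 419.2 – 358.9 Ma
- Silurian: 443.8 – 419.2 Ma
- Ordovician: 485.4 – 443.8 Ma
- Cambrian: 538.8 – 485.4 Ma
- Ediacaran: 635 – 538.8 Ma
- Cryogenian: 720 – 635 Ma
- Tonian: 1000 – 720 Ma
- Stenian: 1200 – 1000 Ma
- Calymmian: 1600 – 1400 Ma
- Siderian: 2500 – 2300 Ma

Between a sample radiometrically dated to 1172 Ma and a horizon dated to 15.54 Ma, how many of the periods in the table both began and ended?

1172 Ma sits inside the Stenian (1200–1000) and 15.54 Ma inside the Neogene (23.03–2.58); neither of those is wholly between the two dates.
The listed periods lying completely between them are Tonian, Cryogenian, Ediacaran, Cambrian, Ordovician, Silurian, Devonian, Carboniferous, Permian, Triassic, Jurassic, Cretaceous, Paleogene — 13 in all.

13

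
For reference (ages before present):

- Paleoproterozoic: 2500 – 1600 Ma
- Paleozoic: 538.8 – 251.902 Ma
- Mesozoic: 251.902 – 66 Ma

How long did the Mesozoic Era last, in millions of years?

185.902 million years

251.902 − 66 = 185.902 million years.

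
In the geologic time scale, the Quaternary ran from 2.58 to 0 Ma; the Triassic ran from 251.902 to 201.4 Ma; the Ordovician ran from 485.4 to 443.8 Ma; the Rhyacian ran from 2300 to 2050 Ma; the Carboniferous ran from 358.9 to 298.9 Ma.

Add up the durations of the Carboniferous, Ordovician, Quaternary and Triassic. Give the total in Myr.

Duration is start − end for each: (358.9 − 298.9) + (485.4 − 443.8) + (2.58 − 0) + (251.902 − 201.4).
That is 60 + 41.6 + 2.58 + 50.502, which totals 154.682 million years.

154.682 million years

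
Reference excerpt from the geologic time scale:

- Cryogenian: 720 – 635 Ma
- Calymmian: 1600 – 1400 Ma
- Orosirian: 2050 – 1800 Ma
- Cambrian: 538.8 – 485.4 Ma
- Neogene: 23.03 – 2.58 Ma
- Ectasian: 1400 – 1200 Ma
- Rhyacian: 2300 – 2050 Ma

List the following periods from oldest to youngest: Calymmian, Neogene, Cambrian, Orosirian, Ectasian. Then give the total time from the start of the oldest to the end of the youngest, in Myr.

Start ages (Ma): Orosirian 2050, Calymmian 1600, Ectasian 1400, Cambrian 538.8, Neogene 23.03.
Ordered oldest to youngest: Orosirian, Calymmian, Ectasian, Cambrian, Neogene.
Span = 2050 − 2.58 = 2047.42 Myr.

Orosirian, Calymmian, Ectasian, Cambrian, Neogene; total span 2047.42 Myr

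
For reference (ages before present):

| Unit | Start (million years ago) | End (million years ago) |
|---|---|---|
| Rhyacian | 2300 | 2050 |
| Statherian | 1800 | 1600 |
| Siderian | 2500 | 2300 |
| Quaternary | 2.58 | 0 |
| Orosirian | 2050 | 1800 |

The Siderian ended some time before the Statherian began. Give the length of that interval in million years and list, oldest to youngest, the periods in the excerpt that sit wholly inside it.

The Siderian closes at 2300 Ma and the Statherian opens at 1800 Ma, so the interval is 2300 − 1800 = 500 Myr.
A period fits inside if it starts at or after 2300 Ma and ends at or before 1800 Ma; oldest first that gives Rhyacian, Orosirian.

500 million years; Rhyacian, Orosirian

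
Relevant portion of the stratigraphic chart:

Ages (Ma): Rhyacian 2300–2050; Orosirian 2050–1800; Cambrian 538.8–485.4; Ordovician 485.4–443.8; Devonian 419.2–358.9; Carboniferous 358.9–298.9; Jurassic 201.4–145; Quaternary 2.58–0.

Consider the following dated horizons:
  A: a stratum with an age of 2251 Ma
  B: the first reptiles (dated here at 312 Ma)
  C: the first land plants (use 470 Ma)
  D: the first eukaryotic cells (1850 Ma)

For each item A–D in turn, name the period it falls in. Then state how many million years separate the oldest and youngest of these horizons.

A: 2251 Ma lies in 2300–2050 Ma, so Rhyacian.
B: 312 Ma lies in 358.9–298.9 Ma, so Carboniferous.
C: 470 Ma lies in 485.4–443.8 Ma, so Ordovician.
D: 1850 Ma lies in 2050–1800 Ma, so Orosirian.
Oldest = 2251 Ma, youngest = 312 Ma → span 1939 Myr.

A — Rhyacian; B — Carboniferous; C — Ordovician; D — Orosirian; span 1939 million years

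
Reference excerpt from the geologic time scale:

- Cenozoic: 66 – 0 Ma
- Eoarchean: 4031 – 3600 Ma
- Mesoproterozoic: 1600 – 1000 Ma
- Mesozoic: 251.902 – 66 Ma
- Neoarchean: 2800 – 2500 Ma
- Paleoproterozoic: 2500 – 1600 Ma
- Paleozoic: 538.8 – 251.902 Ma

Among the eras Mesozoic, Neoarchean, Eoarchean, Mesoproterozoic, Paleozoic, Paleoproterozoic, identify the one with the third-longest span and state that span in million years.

Eoarchean, 431 million years

Start − end for each: Mesozoic 251.902 − 66 = 185.902; Neoarchean 2800 − 2500 = 300; Eoarchean 4031 − 3600 = 431; Mesoproterozoic 1600 − 1000 = 600; Paleozoic 538.8 − 251.902 = 286.898; Paleoproterozoic 2500 − 1600 = 900.
Ranking these from longest: Paleoproterozoic > Mesoproterozoic > Eoarchean > Neoarchean > Paleozoic > Mesozoic.
Position 3 in that ranking is Eoarchean, which lasted 431 Myr.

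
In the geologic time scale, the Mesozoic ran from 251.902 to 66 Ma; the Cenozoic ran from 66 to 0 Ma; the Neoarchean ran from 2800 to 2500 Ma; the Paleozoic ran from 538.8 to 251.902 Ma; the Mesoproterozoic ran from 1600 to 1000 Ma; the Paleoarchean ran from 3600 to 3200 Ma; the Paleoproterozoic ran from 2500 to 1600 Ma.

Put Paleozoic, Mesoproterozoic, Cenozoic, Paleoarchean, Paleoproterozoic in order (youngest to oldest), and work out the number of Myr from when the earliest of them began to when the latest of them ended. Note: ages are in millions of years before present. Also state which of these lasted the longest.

Start ages (Ma): Paleoarchean 3600, Paleoproterozoic 2500, Mesoproterozoic 1600, Paleozoic 538.8, Cenozoic 66.
Ordered youngest to oldest: Cenozoic, Paleozoic, Mesoproterozoic, Paleoproterozoic, Paleoarchean.
Span = 3600 − 0 = 3600 Myr.
Durations: Cenozoic 66, Mesoproterozoic 600, Paleozoic 286.898, Paleoarchean 400, Paleoproterozoic 900 → longest is Paleoproterozoic (900 Myr).

Cenozoic, Paleozoic, Mesoproterozoic, Paleoproterozoic, Paleoarchean; total span 3600 Myr; longest is Paleoproterozoic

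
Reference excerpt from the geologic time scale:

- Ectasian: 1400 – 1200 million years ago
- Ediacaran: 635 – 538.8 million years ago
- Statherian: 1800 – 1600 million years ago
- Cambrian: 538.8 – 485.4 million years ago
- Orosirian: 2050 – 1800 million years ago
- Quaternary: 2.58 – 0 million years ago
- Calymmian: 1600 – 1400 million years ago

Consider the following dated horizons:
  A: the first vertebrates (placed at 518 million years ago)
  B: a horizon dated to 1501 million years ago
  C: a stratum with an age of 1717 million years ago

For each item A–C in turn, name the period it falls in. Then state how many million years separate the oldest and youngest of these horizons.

Match each age against the start–end ranges in the excerpt: A = 518 Ma → Cambrian (538.8–485.4); B = 1501 Ma → Calymmian (1600–1400); C = 1717 Ma → Statherian (1800–1600).
The largest age is 1717 Ma and the smallest is 518 Ma; their difference is 1199 Myr.

A — Cambrian; B — Calymmian; C — Statherian; span 1199 million years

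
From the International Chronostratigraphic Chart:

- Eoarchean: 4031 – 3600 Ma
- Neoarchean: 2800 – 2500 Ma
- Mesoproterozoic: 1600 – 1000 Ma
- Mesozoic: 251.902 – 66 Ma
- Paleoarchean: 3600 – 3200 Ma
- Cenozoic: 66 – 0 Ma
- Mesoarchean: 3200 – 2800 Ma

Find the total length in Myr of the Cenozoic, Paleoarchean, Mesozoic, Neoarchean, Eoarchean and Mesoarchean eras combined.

Duration is start − end for each: (66 − 0) + (3600 − 3200) + (251.902 − 66) + (2800 − 2500) + (4031 − 3600) + (3200 − 2800).
That is 66 + 400 + 185.902 + 300 + 431 + 400, which totals 1782.902 million years.

1782.902 million years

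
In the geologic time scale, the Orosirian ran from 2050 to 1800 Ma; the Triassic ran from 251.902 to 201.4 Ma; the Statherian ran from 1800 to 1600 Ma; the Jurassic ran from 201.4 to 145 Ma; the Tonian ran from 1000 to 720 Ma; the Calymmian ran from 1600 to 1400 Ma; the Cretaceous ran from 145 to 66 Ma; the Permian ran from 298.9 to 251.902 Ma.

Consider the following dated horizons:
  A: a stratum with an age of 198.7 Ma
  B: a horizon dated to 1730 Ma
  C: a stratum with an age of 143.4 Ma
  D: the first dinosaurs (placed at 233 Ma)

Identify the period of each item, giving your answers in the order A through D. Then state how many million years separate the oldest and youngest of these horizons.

A — Jurassic; B — Statherian; C — Cretaceous; D — Triassic; span 1586.6 million years

A: 198.7 Ma lies in 201.4–145 Ma, so Jurassic.
B: 1730 Ma lies in 1800–1600 Ma, so Statherian.
C: 143.4 Ma lies in 145–66 Ma, so Cretaceous.
D: 233 Ma lies in 251.902–201.4 Ma, so Triassic.
Oldest = 1730 Ma, youngest = 143.4 Ma → span 1586.6 Myr.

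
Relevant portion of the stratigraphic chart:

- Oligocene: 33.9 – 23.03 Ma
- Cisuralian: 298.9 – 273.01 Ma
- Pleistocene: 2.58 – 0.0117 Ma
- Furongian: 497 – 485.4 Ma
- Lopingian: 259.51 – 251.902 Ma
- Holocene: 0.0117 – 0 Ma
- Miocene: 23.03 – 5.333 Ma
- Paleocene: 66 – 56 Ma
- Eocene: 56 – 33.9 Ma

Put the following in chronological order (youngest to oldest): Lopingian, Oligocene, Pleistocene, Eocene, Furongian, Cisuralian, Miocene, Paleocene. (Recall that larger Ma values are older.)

Pleistocene → Miocene → Oligocene → Eocene → Paleocene → Lopingian → Cisuralian → Furongian

Sorting by start age (ascending Ma, since larger Ma = older): Pleistocene began 2.58, Miocene began 23.03, Oligocene began 33.9, Eocene began 56, Paleocene began 66, Lopingian began 259.51, Cisuralian began 298.9, Furongian began 497.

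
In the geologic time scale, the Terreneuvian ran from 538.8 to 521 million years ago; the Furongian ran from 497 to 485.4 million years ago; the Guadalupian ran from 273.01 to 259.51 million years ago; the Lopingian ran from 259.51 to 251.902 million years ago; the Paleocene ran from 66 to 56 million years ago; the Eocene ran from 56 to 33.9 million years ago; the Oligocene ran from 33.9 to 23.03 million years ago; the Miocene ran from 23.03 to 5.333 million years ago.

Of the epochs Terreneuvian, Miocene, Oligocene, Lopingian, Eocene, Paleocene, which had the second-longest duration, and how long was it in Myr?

Terreneuvian, 17.8 million years

Start − end for each: Terreneuvian 538.8 − 521 = 17.8; Miocene 23.03 − 5.333 = 17.697; Oligocene 33.9 − 23.03 = 10.87; Lopingian 259.51 − 251.902 = 7.608; Eocene 56 − 33.9 = 22.1; Paleocene 66 − 56 = 10.
Ranking these from longest: Eocene > Terreneuvian > Miocene > Oligocene > Paleocene > Lopingian.
Position 2 in that ranking is Terreneuvian, which lasted 17.8 Myr.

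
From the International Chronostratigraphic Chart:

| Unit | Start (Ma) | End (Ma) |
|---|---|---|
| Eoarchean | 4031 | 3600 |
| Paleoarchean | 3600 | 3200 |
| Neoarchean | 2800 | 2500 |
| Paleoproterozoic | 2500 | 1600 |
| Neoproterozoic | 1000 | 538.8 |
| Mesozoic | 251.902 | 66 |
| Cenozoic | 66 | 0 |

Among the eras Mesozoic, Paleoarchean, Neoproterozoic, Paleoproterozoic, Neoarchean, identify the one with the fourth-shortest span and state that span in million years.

Durations: Mesozoic 185.902; Paleoarchean 400; Neoproterozoic 461.2; Paleoproterozoic 900; Neoarchean 300 Myr.
Sorted shortest-first: Mesozoic (185.902), Neoarchean (300), Paleoarchean (400), Neoproterozoic (461.2), Paleoproterozoic (900).
The fourth shortest is Neoproterozoic at 461.2 Myr.

Neoproterozoic, 461.2 million years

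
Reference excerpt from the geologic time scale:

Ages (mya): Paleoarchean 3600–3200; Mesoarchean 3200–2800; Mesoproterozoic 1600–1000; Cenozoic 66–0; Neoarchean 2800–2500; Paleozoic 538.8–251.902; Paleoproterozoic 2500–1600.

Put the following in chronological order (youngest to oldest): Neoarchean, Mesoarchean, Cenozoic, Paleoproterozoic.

Sorting by start age (ascending Ma, since larger Ma = older): Cenozoic start 66, Paleoproterozoic start 2500, Neoarchean start 2800, Mesoarchean start 3200.

Cenozoic, then Paleoproterozoic, then Neoarchean, then Mesoarchean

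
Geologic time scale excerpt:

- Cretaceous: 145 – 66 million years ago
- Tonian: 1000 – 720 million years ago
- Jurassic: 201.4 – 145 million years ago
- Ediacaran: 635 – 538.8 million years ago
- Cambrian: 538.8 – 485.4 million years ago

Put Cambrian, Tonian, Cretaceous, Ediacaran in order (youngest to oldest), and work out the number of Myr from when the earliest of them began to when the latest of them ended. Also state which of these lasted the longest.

Cretaceous, Cambrian, Ediacaran, Tonian; total span 934 Myr; longest is Tonian

From the excerpt: Cambrian 538.8–485.4; Tonian 1000–720; Cretaceous 145–66; Ediacaran 635–538.8 (Ma).
Larger Ma is earlier, so the oldest is Tonian and the youngest is Cretaceous; youngest to oldest: Cretaceous, Cambrian, Ediacaran, Tonian.
Oldest start 1000 minus youngest end 66 gives 934 Myr overall.
Individual lengths (start − end): Cambrian 53.4; Ediacaran 96.2; Cretaceous 79; Tonian 280. The largest is Tonian at 280 Myr.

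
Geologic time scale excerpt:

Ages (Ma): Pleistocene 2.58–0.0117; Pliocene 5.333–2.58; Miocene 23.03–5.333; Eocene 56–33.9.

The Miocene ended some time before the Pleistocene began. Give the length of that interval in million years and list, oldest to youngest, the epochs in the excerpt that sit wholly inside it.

End of Miocene = 5.333 Ma; start of Pleistocene = 2.58 Ma.
Gap = 5.333 − 2.58 = 2.753 Myr.
Epochs wholly inside 5.333–2.58 Ma: Pliocene (5.333–2.58).

2.753 million years; Pliocene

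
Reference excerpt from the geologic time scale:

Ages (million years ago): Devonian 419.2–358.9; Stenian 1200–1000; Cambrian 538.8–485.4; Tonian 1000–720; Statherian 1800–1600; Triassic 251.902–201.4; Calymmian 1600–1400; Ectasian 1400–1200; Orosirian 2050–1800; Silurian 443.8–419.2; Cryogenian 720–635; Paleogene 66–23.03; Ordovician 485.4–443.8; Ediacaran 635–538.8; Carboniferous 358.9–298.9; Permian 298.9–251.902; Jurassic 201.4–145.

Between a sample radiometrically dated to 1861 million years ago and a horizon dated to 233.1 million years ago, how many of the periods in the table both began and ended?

1861 Ma sits inside the Orosirian (2050–1800) and 233.1 Ma inside the Triassic (251.902–201.4); neither of those is wholly between the two dates.
The listed periods lying completely between them are Statherian, Calymmian, Ectasian, Stenian, Tonian, Cryogenian, Ediacaran, Cambrian, Ordovician, Silurian, Devonian, Carboniferous, Permian — 13 in all.

13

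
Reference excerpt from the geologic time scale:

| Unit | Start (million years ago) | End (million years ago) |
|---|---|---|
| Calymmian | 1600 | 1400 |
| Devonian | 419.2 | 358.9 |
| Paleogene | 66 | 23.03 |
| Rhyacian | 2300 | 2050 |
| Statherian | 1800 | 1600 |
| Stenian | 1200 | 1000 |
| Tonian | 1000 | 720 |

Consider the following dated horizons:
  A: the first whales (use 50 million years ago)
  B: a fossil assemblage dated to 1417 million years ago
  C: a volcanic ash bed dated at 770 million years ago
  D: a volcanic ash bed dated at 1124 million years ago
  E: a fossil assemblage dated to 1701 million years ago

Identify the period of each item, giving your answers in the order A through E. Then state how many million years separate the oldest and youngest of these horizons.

A — Paleogene; B — Calymmian; C — Tonian; D — Stenian; E — Statherian; span 1651 million years

A: 50 Ma lies in 66–23.03 Ma, so Paleogene.
B: 1417 Ma lies in 1600–1400 Ma, so Calymmian.
C: 770 Ma lies in 1000–720 Ma, so Tonian.
D: 1124 Ma lies in 1200–1000 Ma, so Stenian.
E: 1701 Ma lies in 1800–1600 Ma, so Statherian.
Oldest = 1701 Ma, youngest = 50 Ma → span 1651 Myr.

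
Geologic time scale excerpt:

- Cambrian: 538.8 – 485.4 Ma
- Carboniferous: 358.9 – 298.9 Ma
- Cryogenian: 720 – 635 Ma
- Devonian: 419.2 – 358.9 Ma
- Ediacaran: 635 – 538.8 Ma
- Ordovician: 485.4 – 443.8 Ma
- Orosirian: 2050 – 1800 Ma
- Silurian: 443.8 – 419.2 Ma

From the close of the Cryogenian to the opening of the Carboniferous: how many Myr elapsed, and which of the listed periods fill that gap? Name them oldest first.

276.1 million years; Ediacaran, Cambrian, Ordovician, Silurian, Devonian

The Cryogenian closes at 635 Ma and the Carboniferous opens at 358.9 Ma, so the interval is 635 − 358.9 = 276.1 Myr.
A period fits inside if it starts at or after 635 Ma and ends at or before 358.9 Ma; oldest first that gives Ediacaran, Cambrian, Ordovician, Silurian, Devonian.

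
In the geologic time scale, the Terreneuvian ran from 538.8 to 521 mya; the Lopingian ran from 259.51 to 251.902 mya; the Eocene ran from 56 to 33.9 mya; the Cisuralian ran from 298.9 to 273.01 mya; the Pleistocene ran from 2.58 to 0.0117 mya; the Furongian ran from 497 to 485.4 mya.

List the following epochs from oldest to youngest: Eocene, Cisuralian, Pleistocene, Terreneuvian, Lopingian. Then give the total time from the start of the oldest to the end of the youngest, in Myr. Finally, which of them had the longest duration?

Terreneuvian → Cisuralian → Lopingian → Eocene → Pleistocene; total span 538.7883 Myr; longest is Cisuralian

Start ages (Ma): Terreneuvian 538.8, Cisuralian 298.9, Lopingian 259.51, Eocene 56, Pleistocene 2.58.
Ordered oldest to youngest: Terreneuvian, Cisuralian, Lopingian, Eocene, Pleistocene.
Span = 538.8 − 0.0117 = 538.7883 Myr.
Durations: Cisuralian 25.89, Lopingian 7.608, Pleistocene 2.5683, Eocene 22.1, Terreneuvian 17.8 → longest is Cisuralian (25.89 Myr).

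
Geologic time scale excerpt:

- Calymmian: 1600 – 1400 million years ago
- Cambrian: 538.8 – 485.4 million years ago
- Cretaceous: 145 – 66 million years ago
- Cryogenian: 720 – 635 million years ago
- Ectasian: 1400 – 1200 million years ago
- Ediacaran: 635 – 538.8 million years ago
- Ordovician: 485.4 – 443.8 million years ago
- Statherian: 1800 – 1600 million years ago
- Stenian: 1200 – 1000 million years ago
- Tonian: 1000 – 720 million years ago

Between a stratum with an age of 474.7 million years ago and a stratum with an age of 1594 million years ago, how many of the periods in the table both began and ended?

The older date is 1594 Ma and the younger is 474.7 Ma.
Periods with start < 1594 and end > 474.7 Ma: Ectasian (1400–1200), Stenian (1200–1000), Tonian (1000–720), Cryogenian (720–635), Ediacaran (635–538.8), Cambrian (538.8–485.4).
That is 6 complete periods.

6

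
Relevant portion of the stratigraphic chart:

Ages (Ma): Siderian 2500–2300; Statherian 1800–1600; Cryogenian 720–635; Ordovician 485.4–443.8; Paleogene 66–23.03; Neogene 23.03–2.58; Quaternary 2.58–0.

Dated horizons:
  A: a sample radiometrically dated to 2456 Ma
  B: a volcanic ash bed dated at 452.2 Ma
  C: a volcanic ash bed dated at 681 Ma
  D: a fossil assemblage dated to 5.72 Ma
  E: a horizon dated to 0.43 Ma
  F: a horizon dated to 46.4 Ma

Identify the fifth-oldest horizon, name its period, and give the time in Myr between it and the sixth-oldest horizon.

Larger Ma means older, so oldest first: A 2456 > C 681 > B 452.2 > F 46.4 > D 5.72 > E 0.43.
Counting 5 along gives D (5.72 Ma); the excerpt puts that inside the Neogene, 23.03–2.58 Ma.
Next in line is E (0.43 Ma), and 5.72 − 0.43 = 5.29 Myr.

D, in the Neogene; 5.29 million years to E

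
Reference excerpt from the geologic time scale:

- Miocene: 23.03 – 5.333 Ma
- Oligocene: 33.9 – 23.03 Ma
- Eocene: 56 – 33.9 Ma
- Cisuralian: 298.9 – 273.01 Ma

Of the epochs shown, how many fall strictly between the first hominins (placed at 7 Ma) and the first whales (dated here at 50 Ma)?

50 Ma sits inside the Eocene (56–33.9) and 7 Ma inside the Miocene (23.03–5.333); neither of those is wholly between the two dates.
The listed epochs lying completely between them are Oligocene — 1 in all.

1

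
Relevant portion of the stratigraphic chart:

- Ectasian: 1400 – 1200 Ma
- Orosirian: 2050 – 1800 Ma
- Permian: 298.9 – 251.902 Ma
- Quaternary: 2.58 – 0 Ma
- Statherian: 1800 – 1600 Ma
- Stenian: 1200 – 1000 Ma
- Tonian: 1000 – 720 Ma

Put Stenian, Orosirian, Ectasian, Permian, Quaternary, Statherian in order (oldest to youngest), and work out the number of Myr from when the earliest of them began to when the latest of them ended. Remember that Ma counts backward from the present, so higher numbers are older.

Orosirian → Statherian → Ectasian → Stenian → Permian → Quaternary; total span 2050 Myr

Start ages (Ma): Orosirian 2050, Statherian 1800, Ectasian 1400, Stenian 1200, Permian 298.9, Quaternary 2.58.
Ordered oldest to youngest: Orosirian, Statherian, Ectasian, Stenian, Permian, Quaternary.
Span = 2050 − 0 = 2050 Myr.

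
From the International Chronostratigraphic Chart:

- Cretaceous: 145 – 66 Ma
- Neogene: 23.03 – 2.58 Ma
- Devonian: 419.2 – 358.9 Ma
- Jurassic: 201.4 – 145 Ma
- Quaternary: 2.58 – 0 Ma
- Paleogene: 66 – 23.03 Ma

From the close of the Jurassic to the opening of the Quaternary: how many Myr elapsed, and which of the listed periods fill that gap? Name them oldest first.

142.42 million years; Cretaceous, Paleogene, Neogene

End of Jurassic = 145 Ma; start of Quaternary = 2.58 Ma.
Gap = 145 − 2.58 = 142.42 Myr.
Periods wholly inside 145–2.58 Ma: Cretaceous (145–66), Paleogene (66–23.03), Neogene (23.03–2.58).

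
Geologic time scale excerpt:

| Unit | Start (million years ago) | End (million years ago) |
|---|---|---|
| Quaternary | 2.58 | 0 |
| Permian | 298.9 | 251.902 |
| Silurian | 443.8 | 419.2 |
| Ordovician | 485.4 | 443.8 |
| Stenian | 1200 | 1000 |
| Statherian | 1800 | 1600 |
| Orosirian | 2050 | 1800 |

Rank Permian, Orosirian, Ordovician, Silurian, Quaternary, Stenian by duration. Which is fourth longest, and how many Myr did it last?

Durations: Permian 46.998; Orosirian 250; Ordovician 41.6; Silurian 24.6; Quaternary 2.58; Stenian 200 Myr.
Sorted longest-first: Orosirian (250), Stenian (200), Permian (46.998), Ordovician (41.6), Silurian (24.6), Quaternary (2.58).
The fourth longest is Ordovician at 41.6 Myr.

Ordovician, 41.6 million years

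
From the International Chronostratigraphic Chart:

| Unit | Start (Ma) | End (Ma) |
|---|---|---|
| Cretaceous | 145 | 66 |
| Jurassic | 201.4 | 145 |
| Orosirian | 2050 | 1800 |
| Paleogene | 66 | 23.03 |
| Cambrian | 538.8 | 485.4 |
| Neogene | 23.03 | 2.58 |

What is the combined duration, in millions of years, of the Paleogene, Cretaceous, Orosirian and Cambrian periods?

Duration is start − end for each: (66 − 23.03) + (145 − 66) + (2050 − 1800) + (538.8 − 485.4).
That is 42.97 + 79 + 250 + 53.4, which totals 425.37 million years.

425.37 million years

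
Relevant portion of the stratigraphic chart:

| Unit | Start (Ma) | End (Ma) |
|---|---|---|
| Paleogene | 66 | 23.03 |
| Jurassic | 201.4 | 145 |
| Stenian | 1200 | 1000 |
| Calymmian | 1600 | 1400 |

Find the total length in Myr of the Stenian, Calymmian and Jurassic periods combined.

456.4 million years

Each duration: Stenian = 200; Calymmian = 200; Jurassic = 56.4.
Sum: 200 + 200 + 56.4 = 456.4 Myr.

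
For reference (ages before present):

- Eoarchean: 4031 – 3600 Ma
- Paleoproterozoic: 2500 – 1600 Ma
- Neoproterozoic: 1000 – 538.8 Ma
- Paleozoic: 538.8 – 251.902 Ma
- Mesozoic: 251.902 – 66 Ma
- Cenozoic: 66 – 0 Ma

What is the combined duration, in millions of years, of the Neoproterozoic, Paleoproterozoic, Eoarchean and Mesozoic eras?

Each duration: Neoproterozoic = 461.2; Paleoproterozoic = 900; Eoarchean = 431; Mesozoic = 185.902.
Sum: 461.2 + 900 + 431 + 185.902 = 1978.102 Myr.

1978.102 million years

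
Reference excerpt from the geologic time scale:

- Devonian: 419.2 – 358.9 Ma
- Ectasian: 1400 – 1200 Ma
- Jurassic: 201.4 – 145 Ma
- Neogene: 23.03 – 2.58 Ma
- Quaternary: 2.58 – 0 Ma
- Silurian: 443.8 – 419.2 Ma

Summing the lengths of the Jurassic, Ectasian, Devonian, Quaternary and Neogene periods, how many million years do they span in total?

Each duration: Jurassic = 56.4; Ectasian = 200; Devonian = 60.3; Quaternary = 2.58; Neogene = 20.45.
Sum: 56.4 + 200 + 60.3 + 2.58 + 20.45 = 339.73 Myr.

339.73 million years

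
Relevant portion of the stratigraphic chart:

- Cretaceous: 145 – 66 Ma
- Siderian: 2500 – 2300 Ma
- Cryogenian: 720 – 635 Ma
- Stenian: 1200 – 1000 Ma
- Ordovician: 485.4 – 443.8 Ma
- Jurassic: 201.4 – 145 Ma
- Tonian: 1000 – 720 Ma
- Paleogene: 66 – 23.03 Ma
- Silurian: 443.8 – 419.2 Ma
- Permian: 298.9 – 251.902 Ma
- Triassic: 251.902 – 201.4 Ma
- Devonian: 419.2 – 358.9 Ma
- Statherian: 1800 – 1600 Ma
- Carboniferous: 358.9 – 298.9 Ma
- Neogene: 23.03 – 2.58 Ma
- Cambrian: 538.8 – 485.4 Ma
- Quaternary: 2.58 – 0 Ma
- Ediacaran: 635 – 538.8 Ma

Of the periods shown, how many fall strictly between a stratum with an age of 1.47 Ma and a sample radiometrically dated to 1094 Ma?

1094 Ma sits inside the Stenian (1200–1000) and 1.47 Ma inside the Quaternary (2.58–0); neither of those is wholly between the two dates.
The listed periods lying completely between them are Tonian, Cryogenian, Ediacaran, Cambrian, Ordovician, Silurian, Devonian, Carboniferous, Permian, Triassic, Jurassic, Cretaceous, Paleogene, Neogene — 14 in all.

14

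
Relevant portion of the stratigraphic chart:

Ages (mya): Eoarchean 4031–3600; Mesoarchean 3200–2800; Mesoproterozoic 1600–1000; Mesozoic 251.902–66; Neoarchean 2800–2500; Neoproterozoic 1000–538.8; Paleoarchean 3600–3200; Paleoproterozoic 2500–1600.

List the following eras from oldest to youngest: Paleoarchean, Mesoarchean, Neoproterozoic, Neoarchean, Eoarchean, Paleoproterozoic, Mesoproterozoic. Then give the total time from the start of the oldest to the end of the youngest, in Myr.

Eoarchean → Paleoarchean → Mesoarchean → Neoarchean → Paleoproterozoic → Mesoproterozoic → Neoproterozoic; total span 3492.2 Myr

From the excerpt: Paleoarchean 3600–3200; Mesoarchean 3200–2800; Neoproterozoic 1000–538.8; Neoarchean 2800–2500; Eoarchean 4031–3600; Paleoproterozoic 2500–1600; Mesoproterozoic 1600–1000 (Ma).
Larger Ma is earlier, so the oldest is Eoarchean and the youngest is Neoproterozoic; oldest to youngest: Eoarchean, Paleoarchean, Mesoarchean, Neoarchean, Paleoproterozoic, Mesoproterozoic, Neoproterozoic.
Oldest start 4031 minus youngest end 538.8 gives 3492.2 Myr overall.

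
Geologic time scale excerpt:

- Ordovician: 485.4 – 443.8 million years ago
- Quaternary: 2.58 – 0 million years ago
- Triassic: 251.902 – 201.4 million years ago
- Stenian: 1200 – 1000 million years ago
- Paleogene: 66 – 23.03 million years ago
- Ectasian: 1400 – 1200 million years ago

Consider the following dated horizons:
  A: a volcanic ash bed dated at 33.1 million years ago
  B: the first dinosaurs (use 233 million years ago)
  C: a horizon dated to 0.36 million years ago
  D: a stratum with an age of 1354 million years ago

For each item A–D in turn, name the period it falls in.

A — Paleogene; B — Triassic; C — Quaternary; D — Ectasian

A: 33.1 Ma lies in 66–23.03 Ma, so Paleogene.
B: 233 Ma lies in 251.902–201.4 Ma, so Triassic.
C: 0.36 Ma lies in 2.58–0 Ma, so Quaternary.
D: 1354 Ma lies in 1400–1200 Ma, so Ectasian.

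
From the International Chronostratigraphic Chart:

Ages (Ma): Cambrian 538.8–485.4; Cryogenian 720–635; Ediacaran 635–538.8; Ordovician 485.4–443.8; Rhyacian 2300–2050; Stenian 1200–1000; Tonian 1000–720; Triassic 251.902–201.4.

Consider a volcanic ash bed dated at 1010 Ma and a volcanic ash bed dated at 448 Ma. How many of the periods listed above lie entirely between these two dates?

1010 Ma sits inside the Stenian (1200–1000) and 448 Ma inside the Ordovician (485.4–443.8); neither of those is wholly between the two dates.
The listed periods lying completely between them are Tonian, Cryogenian, Ediacaran, Cambrian — 4 in all.

4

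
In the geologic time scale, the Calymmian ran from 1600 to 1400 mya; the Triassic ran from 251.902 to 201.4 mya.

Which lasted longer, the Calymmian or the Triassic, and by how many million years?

Calymmian: 1600 − 1400 = 200 Myr.
Triassic: 251.902 − 201.4 = 50.502 Myr.
Difference: 200 − 50.502 = 149.498 Myr, so the Calymmian was longer.

Calymmian, by 149.498 million years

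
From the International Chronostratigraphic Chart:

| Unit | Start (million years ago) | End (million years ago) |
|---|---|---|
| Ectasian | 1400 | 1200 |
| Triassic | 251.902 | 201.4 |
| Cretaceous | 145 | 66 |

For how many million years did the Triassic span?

50.502 million years

251.902 − 201.4 = 50.502 million years.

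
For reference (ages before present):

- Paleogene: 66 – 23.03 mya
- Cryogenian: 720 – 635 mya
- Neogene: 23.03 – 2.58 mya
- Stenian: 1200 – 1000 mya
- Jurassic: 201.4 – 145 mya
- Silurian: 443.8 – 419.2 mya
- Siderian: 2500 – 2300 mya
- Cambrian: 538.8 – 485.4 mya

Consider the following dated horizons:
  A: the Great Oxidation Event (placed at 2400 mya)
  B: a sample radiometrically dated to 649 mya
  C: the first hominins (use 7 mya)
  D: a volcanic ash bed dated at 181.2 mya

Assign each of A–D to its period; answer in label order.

A: 2400 Ma lies in 2500–2300 Ma, so Siderian.
B: 649 Ma lies in 720–635 Ma, so Cryogenian.
C: 7 Ma lies in 23.03–2.58 Ma, so Neogene.
D: 181.2 Ma lies in 201.4–145 Ma, so Jurassic.

A — Siderian; B — Cryogenian; C — Neogene; D — Jurassic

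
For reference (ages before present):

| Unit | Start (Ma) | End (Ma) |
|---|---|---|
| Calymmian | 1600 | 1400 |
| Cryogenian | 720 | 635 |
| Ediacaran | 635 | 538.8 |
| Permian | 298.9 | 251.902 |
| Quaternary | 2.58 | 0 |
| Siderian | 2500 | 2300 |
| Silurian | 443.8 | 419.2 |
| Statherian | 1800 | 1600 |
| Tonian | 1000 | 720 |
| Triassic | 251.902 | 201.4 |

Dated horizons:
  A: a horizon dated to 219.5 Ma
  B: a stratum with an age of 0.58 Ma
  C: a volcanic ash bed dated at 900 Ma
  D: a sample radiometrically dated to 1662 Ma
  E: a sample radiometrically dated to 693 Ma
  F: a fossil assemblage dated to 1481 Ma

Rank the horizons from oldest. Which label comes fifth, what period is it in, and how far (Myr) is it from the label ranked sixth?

Sorted oldest-first by Ma: D (1662), F (1481), C (900), E (693), A (219.5), B (0.58).
The fifth oldest is A at 219.5 Ma, which lies in 251.902–201.4 Ma: the Triassic.
The sixth oldest is B at 0.58 Ma; separation = |219.5 − 0.58| = 218.92 Myr.

A, in the Triassic; 218.92 million years to B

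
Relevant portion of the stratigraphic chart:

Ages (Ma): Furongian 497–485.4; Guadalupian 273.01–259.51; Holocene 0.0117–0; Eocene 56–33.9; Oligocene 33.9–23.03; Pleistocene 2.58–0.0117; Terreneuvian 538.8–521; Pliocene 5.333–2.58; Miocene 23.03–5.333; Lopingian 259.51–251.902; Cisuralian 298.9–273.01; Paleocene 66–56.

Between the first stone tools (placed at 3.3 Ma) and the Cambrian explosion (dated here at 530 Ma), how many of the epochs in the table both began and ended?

The older date is 530 Ma and the younger is 3.3 Ma.
Epochs with start < 530 and end > 3.3 Ma: Furongian (497–485.4), Cisuralian (298.9–273.01), Guadalupian (273.01–259.51), Lopingian (259.51–251.902), Paleocene (66–56), Eocene (56–33.9), Oligocene (33.9–23.03), Miocene (23.03–5.333).
That is 8 complete epochs.

8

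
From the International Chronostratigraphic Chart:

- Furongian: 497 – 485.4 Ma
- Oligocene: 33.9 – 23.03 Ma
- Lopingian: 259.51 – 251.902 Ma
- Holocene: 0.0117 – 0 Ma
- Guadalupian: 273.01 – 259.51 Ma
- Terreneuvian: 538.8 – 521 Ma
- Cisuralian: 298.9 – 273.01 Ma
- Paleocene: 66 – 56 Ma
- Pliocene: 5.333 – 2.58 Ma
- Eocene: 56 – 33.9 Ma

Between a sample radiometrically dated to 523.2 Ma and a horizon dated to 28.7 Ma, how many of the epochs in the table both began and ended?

6

The older date is 523.2 Ma and the younger is 28.7 Ma.
Epochs with start < 523.2 and end > 28.7 Ma: Furongian (497–485.4), Cisuralian (298.9–273.01), Guadalupian (273.01–259.51), Lopingian (259.51–251.902), Paleocene (66–56), Eocene (56–33.9).
That is 6 complete epochs.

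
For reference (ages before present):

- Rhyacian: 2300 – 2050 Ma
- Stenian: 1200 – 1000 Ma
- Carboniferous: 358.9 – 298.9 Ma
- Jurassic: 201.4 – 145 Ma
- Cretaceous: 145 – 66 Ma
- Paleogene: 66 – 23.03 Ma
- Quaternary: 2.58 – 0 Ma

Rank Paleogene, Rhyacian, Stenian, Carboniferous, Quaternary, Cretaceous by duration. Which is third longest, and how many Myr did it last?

Cretaceous, 79 million years

Durations: Paleogene 42.97; Rhyacian 250; Stenian 200; Carboniferous 60; Quaternary 2.58; Cretaceous 79 Myr.
Sorted longest-first: Rhyacian (250), Stenian (200), Cretaceous (79), Carboniferous (60), Paleogene (42.97), Quaternary (2.58).
The third longest is Cretaceous at 79 Myr.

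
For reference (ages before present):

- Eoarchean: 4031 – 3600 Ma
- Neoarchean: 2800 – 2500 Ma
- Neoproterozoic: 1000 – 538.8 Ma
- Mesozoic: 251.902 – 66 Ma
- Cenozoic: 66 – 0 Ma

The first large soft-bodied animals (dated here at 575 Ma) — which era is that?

575 Ma lies between 1000 and 538.8 Ma, so it falls in the Neoproterozoic.

Neoproterozoic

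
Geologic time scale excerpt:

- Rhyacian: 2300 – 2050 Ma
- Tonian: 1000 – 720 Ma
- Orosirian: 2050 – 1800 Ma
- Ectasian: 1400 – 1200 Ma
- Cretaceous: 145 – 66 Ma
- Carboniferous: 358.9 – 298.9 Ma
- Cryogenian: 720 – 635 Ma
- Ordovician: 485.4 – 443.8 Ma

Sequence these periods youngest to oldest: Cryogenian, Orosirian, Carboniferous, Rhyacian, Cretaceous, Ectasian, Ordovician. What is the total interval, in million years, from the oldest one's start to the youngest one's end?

Cretaceous, Carboniferous, Ordovician, Cryogenian, Ectasian, Orosirian, Rhyacian; total span 2234 Myr

From the excerpt: Cryogenian 720–635; Orosirian 2050–1800; Carboniferous 358.9–298.9; Rhyacian 2300–2050; Cretaceous 145–66; Ectasian 1400–1200; Ordovician 485.4–443.8 (Ma).
Larger Ma is earlier, so the oldest is Rhyacian and the youngest is Cretaceous; youngest to oldest: Cretaceous, Carboniferous, Ordovician, Cryogenian, Ectasian, Orosirian, Rhyacian.
Oldest start 2300 minus youngest end 66 gives 2234 Myr overall.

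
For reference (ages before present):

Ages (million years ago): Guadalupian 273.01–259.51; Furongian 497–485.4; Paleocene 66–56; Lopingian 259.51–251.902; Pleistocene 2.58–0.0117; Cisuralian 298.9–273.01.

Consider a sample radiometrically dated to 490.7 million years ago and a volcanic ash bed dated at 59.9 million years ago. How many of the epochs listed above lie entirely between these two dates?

The older date is 490.7 Ma and the younger is 59.9 Ma.
Epochs with start < 490.7 and end > 59.9 Ma: Cisuralian (298.9–273.01), Guadalupian (273.01–259.51), Lopingian (259.51–251.902).
That is 3 complete epochs.

3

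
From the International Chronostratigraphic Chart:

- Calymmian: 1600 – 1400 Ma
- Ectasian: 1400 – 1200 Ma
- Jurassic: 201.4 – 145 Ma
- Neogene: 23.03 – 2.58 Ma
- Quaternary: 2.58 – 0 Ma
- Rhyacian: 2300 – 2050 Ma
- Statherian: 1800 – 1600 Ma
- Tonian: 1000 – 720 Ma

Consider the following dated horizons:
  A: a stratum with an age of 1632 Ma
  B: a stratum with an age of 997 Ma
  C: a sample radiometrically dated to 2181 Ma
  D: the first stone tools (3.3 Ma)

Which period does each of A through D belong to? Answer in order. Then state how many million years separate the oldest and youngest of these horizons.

A — Statherian; B — Tonian; C — Rhyacian; D — Neogene; span 2177.7 million years

A: 1632 Ma lies in 1800–1600 Ma, so Statherian.
B: 997 Ma lies in 1000–720 Ma, so Tonian.
C: 2181 Ma lies in 2300–2050 Ma, so Rhyacian.
D: 3.3 Ma lies in 23.03–2.58 Ma, so Neogene.
Oldest = 2181 Ma, youngest = 3.3 Ma → span 2177.7 Myr.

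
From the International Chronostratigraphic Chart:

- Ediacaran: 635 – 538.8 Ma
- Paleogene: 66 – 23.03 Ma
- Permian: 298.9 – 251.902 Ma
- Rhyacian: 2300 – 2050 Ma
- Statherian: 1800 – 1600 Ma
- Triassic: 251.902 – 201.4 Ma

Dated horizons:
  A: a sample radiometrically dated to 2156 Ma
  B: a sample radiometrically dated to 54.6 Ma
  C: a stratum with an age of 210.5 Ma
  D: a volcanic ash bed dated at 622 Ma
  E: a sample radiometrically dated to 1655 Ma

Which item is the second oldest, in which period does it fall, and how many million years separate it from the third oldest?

Sorted oldest-first by Ma: A (2156), E (1655), D (622), C (210.5), B (54.6).
The second oldest is E at 1655 Ma, which lies in 1800–1600 Ma: the Statherian.
The third oldest is D at 622 Ma; separation = |1655 − 622| = 1033 Myr.

E, in the Statherian; 1033 million years to D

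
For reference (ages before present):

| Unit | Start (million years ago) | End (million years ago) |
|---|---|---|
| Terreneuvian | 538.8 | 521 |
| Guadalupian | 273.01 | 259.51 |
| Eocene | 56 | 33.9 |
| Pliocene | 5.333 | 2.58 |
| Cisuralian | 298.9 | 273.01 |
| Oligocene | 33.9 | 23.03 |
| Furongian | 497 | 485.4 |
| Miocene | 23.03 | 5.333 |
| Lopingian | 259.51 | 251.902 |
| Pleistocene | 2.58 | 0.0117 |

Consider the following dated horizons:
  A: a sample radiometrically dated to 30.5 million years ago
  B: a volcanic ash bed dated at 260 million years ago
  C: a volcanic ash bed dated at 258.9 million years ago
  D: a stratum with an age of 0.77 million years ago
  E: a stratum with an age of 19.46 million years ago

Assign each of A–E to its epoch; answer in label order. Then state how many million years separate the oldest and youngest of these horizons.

A — Oligocene; B — Guadalupian; C — Lopingian; D — Pleistocene; E — Miocene; span 259.23 million years

A: 30.5 Ma lies in 33.9–23.03 Ma, so Oligocene.
B: 260 Ma lies in 273.01–259.51 Ma, so Guadalupian.
C: 258.9 Ma lies in 259.51–251.902 Ma, so Lopingian.
D: 0.77 Ma lies in 2.58–0.0117 Ma, so Pleistocene.
E: 19.46 Ma lies in 23.03–5.333 Ma, so Miocene.
Oldest = 260 Ma, youngest = 0.77 Ma → span 259.23 Myr.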